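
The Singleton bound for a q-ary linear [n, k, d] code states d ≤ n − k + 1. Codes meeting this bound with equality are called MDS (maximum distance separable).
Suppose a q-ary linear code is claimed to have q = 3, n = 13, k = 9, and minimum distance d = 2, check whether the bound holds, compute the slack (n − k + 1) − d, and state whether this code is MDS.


Singleton RHS = n − k + 1 = 5, slack = 3, bound satisfied, not MDS.

Singleton bound: d ≤ n − k + 1.
Here n = 13, k = 9, so n − k + 1 = 5.
Given d = 2, check d ≤ 5: YES.
Slack = (n − k + 1) − d = 3.
The code is NOT MDS (slack = 3 > 0).
Description: the claimed parameters are [13, 9, 2]_3; such a code would be non-MDS.


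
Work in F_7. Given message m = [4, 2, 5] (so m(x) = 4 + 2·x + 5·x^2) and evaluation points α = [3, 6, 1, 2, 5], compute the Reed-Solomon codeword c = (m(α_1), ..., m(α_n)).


c = [6, 0, 4, 0, 6]

Message polynomial: m(x) = 4 + 2·x + 5·x^2 (mod 7).
For each evaluation point α_i, compute m(α_i) mod 7:
  α_1 = 3: Horner steps 5 → 3 → 6, so m(3) = 6.
  α_2 = 6: Horner steps 5 → 4 → 0, so m(6) = 0.
  α_3 = 1: Horner steps 5 → 0 → 4, so m(1) = 4.
  α_4 = 2: Horner steps 5 → 5 → 0, so m(2) = 0.
  α_5 = 5: Horner steps 5 → 6 → 6, so m(5) = 6.
Codeword c = [6, 0, 4, 0, 6] ∈ F_7^5.


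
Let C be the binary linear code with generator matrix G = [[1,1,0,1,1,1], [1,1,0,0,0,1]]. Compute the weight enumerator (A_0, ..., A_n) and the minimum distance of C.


Weight distribution: A_0 = 1, A_2 = 1, A_3 = 1, A_5 = 1. Minimum distance d = 2.

Enumerate all 2^2 = 4 messages m ∈ F_2^2.
For each, compute codeword c = mG in F_2^6, then tally its weight.
  m = 00 → c = 000000, weight = 0.
  m = 10 → c = 110111, weight = 5.
  m = 01 → c = 110001, weight = 3.
  m = 11 → c = 000110, weight = 2.
Tally weights:
  weight 0: 1 codewords.
  weight 2: 1 codewords.
  weight 3: 1 codewords.
  weight 5: 1 codewords.
Minimum distance d = smallest w > 0 with A_w > 0 = 2.
Sanity: Σ A_w = 4 = 2^2 = 4 ✓.


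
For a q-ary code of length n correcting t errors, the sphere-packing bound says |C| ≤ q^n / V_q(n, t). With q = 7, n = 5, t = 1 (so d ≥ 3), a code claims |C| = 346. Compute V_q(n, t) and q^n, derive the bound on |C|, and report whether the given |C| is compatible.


V_q(n, t) = 31, q^n = 16807, Hamming bound = 542, |C| = 346 ≤ bound (satisfied).

Step 1: Compute V_q(n, t) = Σ_{j=0}^1 C(n, j) (q−1)^j.
  j = 0: C(5,0)·(6)^0 = 1·1 = 1.
  j = 1: C(5,1)·(6)^1 = 5·6 = 30.
  V_q(n, t) = 1 + 30 = 31.
Step 2: q^n = 7^5 = 16807.
Step 3: Hamming bound ⌊q^n / V_q(n,t)⌋ = ⌊16807/31⌋ = 542.
Step 4: Compare |C| = 346 to 542: satisfied.
The claimed |C| lies below the Hamming bound.


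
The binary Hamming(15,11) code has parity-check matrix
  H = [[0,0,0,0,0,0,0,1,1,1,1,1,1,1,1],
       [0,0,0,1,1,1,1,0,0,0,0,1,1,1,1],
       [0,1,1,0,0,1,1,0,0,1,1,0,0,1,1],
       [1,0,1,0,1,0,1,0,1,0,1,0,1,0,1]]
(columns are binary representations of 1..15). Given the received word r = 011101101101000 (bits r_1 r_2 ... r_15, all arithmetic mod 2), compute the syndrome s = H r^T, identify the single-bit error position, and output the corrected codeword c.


s = (1, 0, 1, 1)^T, error position = 11, corrected codeword c = 011101101111000

Compute s = H r^T mod 2 one row at a time:
  s_1 = 0 + 1 + 1 + 0 + 1 + 0 + 0 + 0 = 3 ≡ 1 (mod 2).
  s_2 = 1 + 0 + 1 + 1 + 1 + 0 + 0 + 0 = 4 ≡ 0 (mod 2).
  s_3 = 1 + 1 + 1 + 1 + 1 + 0 + 0 + 0 = 5 ≡ 1 (mod 2).
  s_4 = 0 + 1 + 0 + 1 + 1 + 0 + 0 + 0 = 3 ≡ 1 (mod 2).
s = (1, 0, 1, 1)^T — this equals column 11 of H (binary 1011), so error is at position 11.
Correct: flip bit 11 of r = 011101101101000 to get c = 011101101111000.


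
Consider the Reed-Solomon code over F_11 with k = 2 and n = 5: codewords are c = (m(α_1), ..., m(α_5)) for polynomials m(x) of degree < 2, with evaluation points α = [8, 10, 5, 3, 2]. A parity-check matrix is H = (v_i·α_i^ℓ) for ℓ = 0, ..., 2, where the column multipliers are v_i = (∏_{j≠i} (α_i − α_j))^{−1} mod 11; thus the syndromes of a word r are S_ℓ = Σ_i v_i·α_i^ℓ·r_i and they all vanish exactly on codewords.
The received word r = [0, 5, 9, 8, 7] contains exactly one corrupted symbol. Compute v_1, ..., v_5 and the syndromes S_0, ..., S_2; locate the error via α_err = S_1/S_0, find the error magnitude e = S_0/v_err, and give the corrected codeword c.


S = (10, 8, 2), error at position 4, error magnitude e = 4, c = [0, 5, 9, 4, 7].

Step 1: column multipliers v_i = (∏_{j≠i}(α_i − α_j))^{−1} mod 11.
  i = 1 (α = 8): (8−10)(8−5)(8−3)(8−2) = (−2)·3·5·6 = −180 ≡ 7, so v_1 = 7^{−1} = 8 (mod 11).
  i = 2 (α = 10): (10−8)(10−5)(10−3)(10−2) = 2·5·7·8 = 560 ≡ 10, so v_2 = 10^{−1} = 10 (mod 11).
  i = 3 (α = 5): (5−8)(5−10)(5−3)(5−2) = (−3)·(−5)·2·3 = 90 ≡ 2, so v_3 = 2^{−1} = 6 (mod 11).
  i = 4 (α = 3): (3−8)(3−10)(3−5)(3−2) = (−5)·(−7)·(−2)·1 = −70 ≡ 7, so v_4 = 7^{−1} = 8 (mod 11).
  i = 5 (α = 2): (2−8)(2−10)(2−5)(2−3) = (−6)·(−8)·(−3)·(−1) = 144 ≡ 1, so v_5 = 1^{−1} = 1 (mod 11).
  v = [8, 10, 6, 8, 1].
Step 2: syndromes of r = [0, 5, 9, 8, 7] (all sums mod 11).
  S_0 = Σ v_i r_i = 8·0 + 10·5 + 6·9 + 8·8 + 1·7 = 175 ≡ 10.
  S_1 = Σ v_i α_i r_i = 8·8·0 + 10·10·5 + 6·5·9 + 8·3·8 + 1·2·7 = 976 ≡ 8.
  α_i^2 mod 11 = [9, 1, 3, 9, 4].
  S_2 = Σ v_i α_i^2 r_i = 8·9·0 + 10·1·5 + 6·3·9 + 8·9·8 + 1·4·7 = 816 ≡ 2.
  S = (10, 8, 2) ≠ 0, so r is not a codeword (an error is present).
Step 3: locate the error. For a single error e at position i, S_ℓ = v_i·e·α_i^ℓ, so α_err = S_1/S_0.
  S_0^{−1} = 10^{−1} = 10 (mod 11), so α_err = 8·10 = 80 ≡ 3 = α_4. Error position i = 4.
  Consistency check: S_2/S_1 = 2·7 = 14 ≡ 3 = α_err ✓ (single-error assumption holds).
Step 4: error magnitude e = S_0/v_4 = S_0·∏_{j≠4}(α_4 − α_j) = 10·7 = 70 ≡ 4 (mod 11).
Step 5: correct position 4: c_4 = r_4 − e = 8 − 4 ≡ 4 (mod 11). Hence c = [0, 5, 9, 4, 7].
  Check: interpolating c through the α_i gives m(x) = 2 + 8·x (degree < 2) with m(α_i) = c_i for every i, so c is indeed a codeword.


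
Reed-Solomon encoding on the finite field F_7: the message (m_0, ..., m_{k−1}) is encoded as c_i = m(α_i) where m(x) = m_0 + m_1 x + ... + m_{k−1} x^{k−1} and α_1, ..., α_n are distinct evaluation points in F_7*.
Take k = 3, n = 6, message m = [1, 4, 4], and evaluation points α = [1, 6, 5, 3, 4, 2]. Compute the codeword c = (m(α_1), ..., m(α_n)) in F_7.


c = [2, 1, 2, 0, 4, 4]

Message polynomial: m(x) = 1 + 4·x + 4·x^2 (mod 7).
For each evaluation point α_i, compute m(α_i) mod 7:
  α_1 = 1: Horner steps 4 → 1 → 2, so m(1) = 2.
  α_2 = 6: Horner steps 4 → 0 → 1, so m(6) = 1.
  α_3 = 5: Horner steps 4 → 3 → 2, so m(5) = 2.
  α_4 = 3: Horner steps 4 → 2 → 0, so m(3) = 0.
  α_5 = 4: Horner steps 4 → 6 → 4, so m(4) = 4.
  α_6 = 2: Horner steps 4 → 5 → 4, so m(2) = 4.
Codeword c = [2, 1, 2, 0, 4, 4] ∈ F_7^6.


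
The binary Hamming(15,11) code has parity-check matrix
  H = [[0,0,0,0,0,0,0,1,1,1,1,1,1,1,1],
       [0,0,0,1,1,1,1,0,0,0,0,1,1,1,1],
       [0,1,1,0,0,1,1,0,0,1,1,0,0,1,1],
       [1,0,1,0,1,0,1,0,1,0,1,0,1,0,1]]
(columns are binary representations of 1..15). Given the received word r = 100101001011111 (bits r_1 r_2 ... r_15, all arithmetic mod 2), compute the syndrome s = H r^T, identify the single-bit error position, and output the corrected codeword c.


s = (0, 0, 0, 1)^T, error position = 1, corrected codeword c = 000101001011111

Compute s = H r^T mod 2 one row at a time:
  s_1 = 0 + 1 + 0 + 1 + 1 + 1 + 1 + 1 = 6 ≡ 0 (mod 2).
  s_2 = 1 + 0 + 1 + 0 + 1 + 1 + 1 + 1 = 6 ≡ 0 (mod 2).
  s_3 = 0 + 0 + 1 + 0 + 0 + 1 + 1 + 1 = 4 ≡ 0 (mod 2).
  s_4 = 1 + 0 + 0 + 0 + 1 + 1 + 1 + 1 = 5 ≡ 1 (mod 2).
s = (0, 0, 0, 1)^T — this equals column 1 of H (binary 0001), so error is at position 1.
Correct: flip bit 1 of r = 100101001011111 to get c = 000101001011111.


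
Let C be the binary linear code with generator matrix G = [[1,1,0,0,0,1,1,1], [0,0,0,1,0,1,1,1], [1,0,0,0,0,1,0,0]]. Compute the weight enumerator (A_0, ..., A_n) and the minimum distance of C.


Weight distribution: A_0 = 1, A_2 = 1, A_3 = 3, A_4 = 2, A_5 = 1. Minimum distance d = 2.

Enumerate all 2^3 = 8 messages m ∈ F_2^3.
For each, compute codeword c = mG in F_2^8, then tally its weight.
  m = 000 → c = 00000000, weight = 0.
  m = 100 → c = 11000111, weight = 5.
  m = 010 → c = 00010111, weight = 4.
  m = 110 → c = 11010000, weight = 3.
  m = 001 → c = 10000100, weight = 2.
  m = 101 → c = 01000011, weight = 3.
  m = 011 → c = 10010011, weight = 4.
  m = 111 → c = 01010100, weight = 3.
Tally weights:
  weight 0: 1 codewords.
  weight 2: 1 codewords.
  weight 3: 3 codewords.
  weight 4: 2 codewords.
  weight 5: 1 codewords.
Minimum distance d = smallest w > 0 with A_w > 0 = 2.
Sanity: Σ A_w = 8 = 2^3 = 8 ✓.


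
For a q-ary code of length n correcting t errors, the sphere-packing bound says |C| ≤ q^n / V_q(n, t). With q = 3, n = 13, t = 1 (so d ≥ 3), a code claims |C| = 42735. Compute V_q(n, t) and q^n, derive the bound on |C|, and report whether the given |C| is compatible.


V_q(n, t) = 27, q^n = 1594323, Hamming bound = 59049, |C| = 42735 ≤ bound (satisfied).

Step 1: Compute V_q(n, t) = Σ_{j=0}^1 C(n, j) (q−1)^j.
  j = 0: C(13,0)·(2)^0 = 1·1 = 1.
  j = 1: C(13,1)·(2)^1 = 13·2 = 26.
  V_q(n, t) = 1 + 26 = 27.
Step 2: q^n = 3^13 = 1594323.
Step 3: Hamming bound ⌊q^n / V_q(n,t)⌋ = ⌊1594323/27⌋ = 59049.
Step 4: Compare |C| = 42735 to 59049: satisfied.
The claimed |C| lies below the Hamming bound.


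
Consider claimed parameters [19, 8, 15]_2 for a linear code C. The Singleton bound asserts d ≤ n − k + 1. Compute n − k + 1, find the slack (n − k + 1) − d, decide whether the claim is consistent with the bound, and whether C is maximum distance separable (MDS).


Singleton RHS = n − k + 1 = 12, slack = -3, bound violated (no such code; not MDS).

Singleton bound: d ≤ n − k + 1.
Here n = 19, k = 8, so n − k + 1 = 12.
Given d = 15, check d ≤ 12: NO.
Slack = (n − k + 1) − d = -3.
The slack is negative: d = 15 exceeds n − k + 1 = 12 by 3, so the Singleton bound is violated and no linear [19, 8, 15]_2 code can exist. In particular it is not MDS (MDS requires d = n − k + 1 exactly).
Description: the claimed parameters are [19, 8, 15]_2; such a code would be impossible (violates the Singleton bound).


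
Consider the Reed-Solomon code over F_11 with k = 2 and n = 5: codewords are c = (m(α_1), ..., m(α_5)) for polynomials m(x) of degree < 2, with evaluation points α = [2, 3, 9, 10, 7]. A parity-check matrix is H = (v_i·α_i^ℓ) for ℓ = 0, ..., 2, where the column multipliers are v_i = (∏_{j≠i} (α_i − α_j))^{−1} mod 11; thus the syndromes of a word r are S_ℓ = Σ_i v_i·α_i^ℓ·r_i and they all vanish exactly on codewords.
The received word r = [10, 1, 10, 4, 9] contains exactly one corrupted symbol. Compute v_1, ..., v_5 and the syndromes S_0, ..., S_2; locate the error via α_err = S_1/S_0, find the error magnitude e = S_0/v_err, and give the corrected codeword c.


S = (2, 7, 8), error at position 3, error magnitude e = 8, c = [10, 1, 2, 4, 9].

Step 1: column multipliers v_i = (∏_{j≠i}(α_i − α_j))^{−1} mod 11.
  i = 1 (α = 2): (2−3)(2−9)(2−10)(2−7) = (−1)·(−7)·(−8)·(−5) = 280 ≡ 5, so v_1 = 5^{−1} = 9 (mod 11).
  i = 2 (α = 3): (3−2)(3−9)(3−10)(3−7) = 1·(−6)·(−7)·(−4) = −168 ≡ 8, so v_2 = 8^{−1} = 7 (mod 11).
  i = 3 (α = 9): (9−2)(9−3)(9−10)(9−7) = 7·6·(−1)·2 = −84 ≡ 4, so v_3 = 4^{−1} = 3 (mod 11).
  i = 4 (α = 10): (10−2)(10−3)(10−9)(10−7) = 8·7·1·3 = 168 ≡ 3, so v_4 = 3^{−1} = 4 (mod 11).
  i = 5 (α = 7): (7−2)(7−3)(7−9)(7−10) = 5·4·(−2)·(−3) = 120 ≡ 10, so v_5 = 10^{−1} = 10 (mod 11).
  v = [9, 7, 3, 4, 10].
Step 2: syndromes of r = [10, 1, 10, 4, 9] (all sums mod 11).
  S_0 = Σ v_i r_i = 9·10 + 7·1 + 3·10 + 4·4 + 10·9 = 233 ≡ 2.
  S_1 = Σ v_i α_i r_i = 9·2·10 + 7·3·1 + 3·9·10 + 4·10·4 + 10·7·9 = 1261 ≡ 7.
  α_i^2 mod 11 = [4, 9, 4, 1, 5].
  S_2 = Σ v_i α_i^2 r_i = 9·4·10 + 7·9·1 + 3·4·10 + 4·1·4 + 10·5·9 = 1009 ≡ 8.
  S = (2, 7, 8) ≠ 0, so r is not a codeword (an error is present).
Step 3: locate the error. For a single error e at position i, S_ℓ = v_i·e·α_i^ℓ, so α_err = S_1/S_0.
  S_0^{−1} = 2^{−1} = 6 (mod 11), so α_err = 7·6 = 42 ≡ 9 = α_3. Error position i = 3.
  Consistency check: S_2/S_1 = 8·8 = 64 ≡ 9 = α_err ✓ (single-error assumption holds).
Step 4: error magnitude e = S_0/v_3 = S_0·∏_{j≠3}(α_3 − α_j) = 2·4 = 8 ≡ 8 (mod 11).
Step 5: correct position 3: c_3 = r_3 − e = 10 − 8 ≡ 2 (mod 11). Hence c = [10, 1, 2, 4, 9].
  Check: interpolating c through the α_i gives m(x) = 6 + 2·x (degree < 2) with m(α_i) = c_i for every i, so c is indeed a codeword.


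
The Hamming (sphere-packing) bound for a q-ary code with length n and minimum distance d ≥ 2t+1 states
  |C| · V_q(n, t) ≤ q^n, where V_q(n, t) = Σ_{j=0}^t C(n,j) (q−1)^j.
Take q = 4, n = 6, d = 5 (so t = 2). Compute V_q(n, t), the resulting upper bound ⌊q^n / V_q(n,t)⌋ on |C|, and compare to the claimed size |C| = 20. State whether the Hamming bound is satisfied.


V_q(n, t) = 154, q^n = 4096, Hamming bound = 26, |C| = 20 ≤ bound (satisfied).

Step 1: Compute V_q(n, t) = Σ_{j=0}^2 C(n, j) (q−1)^j.
  j = 0: C(6,0)·(3)^0 = 1·1 = 1.
  j = 1: C(6,1)·(3)^1 = 6·3 = 18.
  j = 2: C(6,2)·(3)^2 = 15·9 = 135.
  V_q(n, t) = 1 + 18 + 135 = 154.
Step 2: q^n = 4^6 = 4096.
Step 3: Hamming bound ⌊q^n / V_q(n,t)⌋ = ⌊4096/154⌋ = 26.
Step 4: Compare |C| = 20 to 26: satisfied.
The claimed |C| lies below the Hamming bound.


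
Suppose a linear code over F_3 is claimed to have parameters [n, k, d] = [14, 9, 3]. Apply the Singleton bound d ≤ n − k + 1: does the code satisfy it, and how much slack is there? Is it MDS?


Singleton RHS = n − k + 1 = 6, slack = 3, bound satisfied, not MDS.

Singleton bound: d ≤ n − k + 1.
Here n = 14, k = 9, so n − k + 1 = 6.
Given d = 3, check d ≤ 6: YES.
Slack = (n − k + 1) − d = 3.
The code is NOT MDS (slack = 3 > 0).
Description: the claimed parameters are [14, 9, 3]_3; such a code would be non-MDS.


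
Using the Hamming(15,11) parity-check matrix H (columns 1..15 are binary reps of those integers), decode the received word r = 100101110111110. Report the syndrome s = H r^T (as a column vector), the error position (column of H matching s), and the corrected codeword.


s = (0, 0, 1, 0)^T, error position = 2, corrected codeword c = 110101110111110

Compute s = H r^T mod 2 one row at a time:
  s_1 = 1 + 0 + 1 + 1 + 1 + 1 + 1 + 0 = 6 ≡ 0 (mod 2).
  s_2 = 1 + 0 + 1 + 1 + 1 + 1 + 1 + 0 = 6 ≡ 0 (mod 2).
  s_3 = 0 + 0 + 1 + 1 + 1 + 1 + 1 + 0 = 5 ≡ 1 (mod 2).
  s_4 = 1 + 0 + 0 + 1 + 0 + 1 + 1 + 0 = 4 ≡ 0 (mod 2).
s = (0, 0, 1, 0)^T — this equals column 2 of H (binary 0010), so error is at position 2.
Correct: flip bit 2 of r = 100101110111110 to get c = 110101110111110.


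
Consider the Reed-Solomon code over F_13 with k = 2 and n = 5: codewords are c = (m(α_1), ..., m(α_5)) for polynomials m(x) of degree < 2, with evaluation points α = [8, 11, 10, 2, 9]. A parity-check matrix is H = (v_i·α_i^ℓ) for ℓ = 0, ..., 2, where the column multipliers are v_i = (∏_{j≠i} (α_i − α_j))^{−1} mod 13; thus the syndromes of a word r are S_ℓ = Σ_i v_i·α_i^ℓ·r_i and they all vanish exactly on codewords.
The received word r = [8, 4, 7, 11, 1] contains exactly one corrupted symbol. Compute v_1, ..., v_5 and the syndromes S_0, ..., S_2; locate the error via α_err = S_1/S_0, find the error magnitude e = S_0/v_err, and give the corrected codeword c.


S = (2, 9, 8), error at position 2, error magnitude e = 4, c = [8, 0, 7, 11, 1].

Step 1: column multipliers v_i = (∏_{j≠i}(α_i − α_j))^{−1} mod 13.
  i = 1 (α = 8): (8−11)(8−10)(8−2)(8−9) = (−3)·(−2)·6·(−1) = −36 ≡ 3, so v_1 = 3^{−1} = 9 (mod 13).
  i = 2 (α = 11): (11−8)(11−10)(11−2)(11−9) = 3·1·9·2 = 54 ≡ 2, so v_2 = 2^{−1} = 7 (mod 13).
  i = 3 (α = 10): (10−8)(10−11)(10−2)(10−9) = 2·(−1)·8·1 = −16 ≡ 10, so v_3 = 10^{−1} = 4 (mod 13).
  i = 4 (α = 2): (2−8)(2−11)(2−10)(2−9) = (−6)·(−9)·(−8)·(−7) = 3024 ≡ 8, so v_4 = 8^{−1} = 5 (mod 13).
  i = 5 (α = 9): (9−8)(9−11)(9−10)(9−2) = 1·(−2)·(−1)·7 = 14 ≡ 1, so v_5 = 1^{−1} = 1 (mod 13).
  v = [9, 7, 4, 5, 1].
Step 2: syndromes of r = [8, 4, 7, 11, 1] (all sums mod 13).
  S_0 = Σ v_i r_i = 9·8 + 7·4 + 4·7 + 5·11 + 1·1 = 184 ≡ 2.
  S_1 = Σ v_i α_i r_i = 9·8·8 + 7·11·4 + 4·10·7 + 5·2·11 + 1·9·1 = 1283 ≡ 9.
  α_i^2 mod 13 = [12, 4, 9, 4, 3].
  S_2 = Σ v_i α_i^2 r_i = 9·12·8 + 7·4·4 + 4·9·7 + 5·4·11 + 1·3·1 = 1451 ≡ 8.
  S = (2, 9, 8) ≠ 0, so r is not a codeword (an error is present).
Step 3: locate the error. For a single error e at position i, S_ℓ = v_i·e·α_i^ℓ, so α_err = S_1/S_0.
  S_0^{−1} = 2^{−1} = 7 (mod 13), so α_err = 9·7 = 63 ≡ 11 = α_2. Error position i = 2.
  Consistency check: S_2/S_1 = 8·3 = 24 ≡ 11 = α_err ✓ (single-error assumption holds).
Step 4: error magnitude e = S_0/v_2 = S_0·∏_{j≠2}(α_2 − α_j) = 2·2 = 4 ≡ 4 (mod 13).
Step 5: correct position 2: c_2 = r_2 − e = 4 − 4 ≡ 0 (mod 13). Hence c = [8, 0, 7, 11, 1].
  Check: interpolating c through the α_i gives m(x) = 12 + 6·x (degree < 2) with m(α_i) = c_i for every i, so c is indeed a codeword.


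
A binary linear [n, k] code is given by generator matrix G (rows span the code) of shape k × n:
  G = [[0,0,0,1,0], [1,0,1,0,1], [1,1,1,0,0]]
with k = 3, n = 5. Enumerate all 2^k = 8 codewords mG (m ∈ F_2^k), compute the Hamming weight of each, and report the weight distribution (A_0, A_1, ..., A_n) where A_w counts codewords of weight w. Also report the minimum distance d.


Weight distribution: A_0 = 1, A_1 = 1, A_2 = 1, A_3 = 3, A_4 = 2. Minimum distance d = 1.

Enumerate all 2^3 = 8 messages m ∈ F_2^3.
For each, compute codeword c = mG in F_2^5, then tally its weight.
  m = 000 → c = 00000, weight = 0.
  m = 100 → c = 00010, weight = 1.
  m = 010 → c = 10101, weight = 3.
  m = 110 → c = 10111, weight = 4.
  m = 001 → c = 11100, weight = 3.
  m = 101 → c = 11110, weight = 4.
  m = 011 → c = 01001, weight = 2.
  m = 111 → c = 01011, weight = 3.
Tally weights:
  weight 0: 1 codewords.
  weight 1: 1 codewords.
  weight 2: 1 codewords.
  weight 3: 3 codewords.
  weight 4: 2 codewords.
Minimum distance d = smallest w > 0 with A_w > 0 = 1.
Sanity: Σ A_w = 8 = 2^3 = 8 ✓.


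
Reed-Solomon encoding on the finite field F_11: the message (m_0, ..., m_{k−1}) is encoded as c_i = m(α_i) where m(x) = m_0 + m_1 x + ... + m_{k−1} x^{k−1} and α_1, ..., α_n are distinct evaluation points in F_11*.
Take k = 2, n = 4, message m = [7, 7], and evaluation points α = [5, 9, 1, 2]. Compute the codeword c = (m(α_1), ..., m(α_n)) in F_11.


c = [9, 4, 3, 10]

Message polynomial: m(x) = 7 + 7·x (mod 11).
For each evaluation point α_i, compute m(α_i) mod 11:
  α_1 = 5: Horner steps 7 → 9, so m(5) = 9.
  α_2 = 9: Horner steps 7 → 4, so m(9) = 4.
  α_3 = 1: Horner steps 7 → 3, so m(1) = 3.
  α_4 = 2: Horner steps 7 → 10, so m(2) = 10.
Codeword c = [9, 4, 3, 10] ∈ F_11^4.


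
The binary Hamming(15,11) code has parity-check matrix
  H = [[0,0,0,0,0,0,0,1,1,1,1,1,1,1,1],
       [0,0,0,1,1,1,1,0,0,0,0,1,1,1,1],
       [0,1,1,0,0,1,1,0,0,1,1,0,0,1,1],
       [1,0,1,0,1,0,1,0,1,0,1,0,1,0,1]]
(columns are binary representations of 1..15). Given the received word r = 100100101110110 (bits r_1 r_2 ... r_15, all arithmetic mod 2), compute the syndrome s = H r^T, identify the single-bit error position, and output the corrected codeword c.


s = (1, 0, 0, 1)^T, error position = 9, corrected codeword c = 100100100110110

Compute s = H r^T mod 2 one row at a time:
  s_1 = 0 + 1 + 1 + 1 + 0 + 1 + 1 + 0 = 5 ≡ 1 (mod 2).
  s_2 = 1 + 0 + 0 + 1 + 0 + 1 + 1 + 0 = 4 ≡ 0 (mod 2).
  s_3 = 0 + 0 + 0 + 1 + 1 + 1 + 1 + 0 = 4 ≡ 0 (mod 2).
  s_4 = 1 + 0 + 0 + 1 + 1 + 1 + 1 + 0 = 5 ≡ 1 (mod 2).
s = (1, 0, 0, 1)^T — this equals column 9 of H (binary 1001), so error is at position 9.
Correct: flip bit 9 of r = 100100101110110 to get c = 100100100110110.


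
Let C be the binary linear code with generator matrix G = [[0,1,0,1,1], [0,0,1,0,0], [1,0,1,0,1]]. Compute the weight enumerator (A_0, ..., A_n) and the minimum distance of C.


Weight distribution: A_0 = 1, A_1 = 1, A_2 = 1, A_3 = 3, A_4 = 2. Minimum distance d = 1.

Enumerate all 2^3 = 8 messages m ∈ F_2^3.
For each, compute codeword c = mG in F_2^5, then tally its weight.
  m = 000 → c = 00000, weight = 0.
  m = 100 → c = 01011, weight = 3.
  m = 010 → c = 00100, weight = 1.
  m = 110 → c = 01111, weight = 4.
  m = 001 → c = 10101, weight = 3.
  m = 101 → c = 11110, weight = 4.
  m = 011 → c = 10001, weight = 2.
  m = 111 → c = 11010, weight = 3.
Tally weights:
  weight 0: 1 codewords.
  weight 1: 1 codewords.
  weight 2: 1 codewords.
  weight 3: 3 codewords.
  weight 4: 2 codewords.
Minimum distance d = smallest w > 0 with A_w > 0 = 1.
Sanity: Σ A_w = 8 = 2^3 = 8 ✓.


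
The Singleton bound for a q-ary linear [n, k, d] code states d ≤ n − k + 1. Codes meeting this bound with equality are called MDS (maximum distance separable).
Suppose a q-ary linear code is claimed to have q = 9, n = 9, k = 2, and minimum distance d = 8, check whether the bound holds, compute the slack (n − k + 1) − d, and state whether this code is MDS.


Singleton RHS = n − k + 1 = 8, slack = 0, bound satisfied, MDS.

Singleton bound: d ≤ n − k + 1.
Here n = 9, k = 2, so n − k + 1 = 8.
Given d = 8, check d ≤ 8: YES.
Slack = (n − k + 1) − d = 0.
The code is MDS (slack = 0).
Description: the claimed parameters are [9, 2, 8]_9; such a code would be MDS (meets Singleton bound).


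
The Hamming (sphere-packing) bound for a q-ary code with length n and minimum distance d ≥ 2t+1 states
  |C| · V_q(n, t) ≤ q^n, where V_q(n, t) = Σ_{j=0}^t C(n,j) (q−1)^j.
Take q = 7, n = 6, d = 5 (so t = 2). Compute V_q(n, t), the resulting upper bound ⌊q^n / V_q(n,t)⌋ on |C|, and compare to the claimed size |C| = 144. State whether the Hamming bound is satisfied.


V_q(n, t) = 577, q^n = 117649, Hamming bound = 203, |C| = 144 ≤ bound (satisfied).

Step 1: Compute V_q(n, t) = Σ_{j=0}^2 C(n, j) (q−1)^j.
  j = 0: C(6,0)·(6)^0 = 1·1 = 1.
  j = 1: C(6,1)·(6)^1 = 6·6 = 36.
  j = 2: C(6,2)·(6)^2 = 15·36 = 540.
  V_q(n, t) = 1 + 36 + 540 = 577.
Step 2: q^n = 7^6 = 117649.
Step 3: Hamming bound ⌊q^n / V_q(n,t)⌋ = ⌊117649/577⌋ = 203.
Step 4: Compare |C| = 144 to 203: satisfied.
The claimed |C| lies below the Hamming bound.


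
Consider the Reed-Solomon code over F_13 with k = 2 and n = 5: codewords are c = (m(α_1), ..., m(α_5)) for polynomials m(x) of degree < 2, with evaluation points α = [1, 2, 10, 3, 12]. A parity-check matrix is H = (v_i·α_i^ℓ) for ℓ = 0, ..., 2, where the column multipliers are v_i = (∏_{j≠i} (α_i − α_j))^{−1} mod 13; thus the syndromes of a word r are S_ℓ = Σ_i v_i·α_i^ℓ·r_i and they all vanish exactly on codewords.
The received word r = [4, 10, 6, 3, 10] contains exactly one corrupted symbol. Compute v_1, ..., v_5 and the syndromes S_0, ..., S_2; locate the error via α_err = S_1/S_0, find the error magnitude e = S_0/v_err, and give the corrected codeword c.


S = (11, 2, 11), error at position 5, error magnitude e = 5, c = [4, 10, 6, 3, 5].

Step 1: column multipliers v_i = (∏_{j≠i}(α_i − α_j))^{−1} mod 13.
  i = 1 (α = 1): (1−2)(1−10)(1−3)(1−12) = (−1)·(−9)·(−2)·(−11) = 198 ≡ 3, so v_1 = 3^{−1} = 9 (mod 13).
  i = 2 (α = 2): (2−1)(2−10)(2−3)(2−12) = 1·(−8)·(−1)·(−10) = −80 ≡ 11, so v_2 = 11^{−1} = 6 (mod 13).
  i = 3 (α = 10): (10−1)(10−2)(10−3)(10−12) = 9·8·7·(−2) = −1008 ≡ 6, so v_3 = 6^{−1} = 11 (mod 13).
  i = 4 (α = 3): (3−1)(3−2)(3−10)(3−12) = 2·1·(−7)·(−9) = 126 ≡ 9, so v_4 = 9^{−1} = 3 (mod 13).
  i = 5 (α = 12): (12−1)(12−2)(12−10)(12−3) = 11·10·2·9 = 1980 ≡ 4, so v_5 = 4^{−1} = 10 (mod 13).
  v = [9, 6, 11, 3, 10].
Step 2: syndromes of r = [4, 10, 6, 3, 10] (all sums mod 13).
  S_0 = Σ v_i r_i = 9·4 + 6·10 + 11·6 + 3·3 + 10·10 = 271 ≡ 11.
  S_1 = Σ v_i α_i r_i = 9·1·4 + 6·2·10 + 11·10·6 + 3·3·3 + 10·12·10 = 2043 ≡ 2.
  α_i^2 mod 13 = [1, 4, 9, 9, 1].
  S_2 = Σ v_i α_i^2 r_i = 9·1·4 + 6·4·10 + 11·9·6 + 3·9·3 + 10·1·10 = 1051 ≡ 11.
  S = (11, 2, 11) ≠ 0, so r is not a codeword (an error is present).
Step 3: locate the error. For a single error e at position i, S_ℓ = v_i·e·α_i^ℓ, so α_err = S_1/S_0.
  S_0^{−1} = 11^{−1} = 6 (mod 13), so α_err = 2·6 = 12 ≡ 12 = α_5. Error position i = 5.
  Consistency check: S_2/S_1 = 11·7 = 77 ≡ 12 = α_err ✓ (single-error assumption holds).
Step 4: error magnitude e = S_0/v_5 = S_0·∏_{j≠5}(α_5 − α_j) = 11·4 = 44 ≡ 5 (mod 13).
Step 5: correct position 5: c_5 = r_5 − e = 10 − 5 ≡ 5 (mod 13). Hence c = [4, 10, 6, 3, 5].
  Check: interpolating c through the α_i gives m(x) = 11 + 6·x (degree < 2) with m(α_i) = c_i for every i, so c is indeed a codeword.


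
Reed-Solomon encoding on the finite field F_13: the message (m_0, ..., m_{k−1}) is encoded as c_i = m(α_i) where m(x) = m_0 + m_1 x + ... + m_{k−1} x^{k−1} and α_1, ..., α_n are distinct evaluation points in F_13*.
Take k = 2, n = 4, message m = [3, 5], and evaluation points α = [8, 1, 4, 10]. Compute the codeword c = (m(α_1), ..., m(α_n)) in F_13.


c = [4, 8, 10, 1]

Message polynomial: m(x) = 3 + 5·x (mod 13).
For each evaluation point α_i, compute m(α_i) mod 13:
  α_1 = 8: Horner steps 5 → 4, so m(8) = 4.
  α_2 = 1: Horner steps 5 → 8, so m(1) = 8.
  α_3 = 4: Horner steps 5 → 10, so m(4) = 10.
  α_4 = 10: Horner steps 5 → 1, so m(10) = 1.
Codeword c = [4, 8, 10, 1] ∈ F_13^4.


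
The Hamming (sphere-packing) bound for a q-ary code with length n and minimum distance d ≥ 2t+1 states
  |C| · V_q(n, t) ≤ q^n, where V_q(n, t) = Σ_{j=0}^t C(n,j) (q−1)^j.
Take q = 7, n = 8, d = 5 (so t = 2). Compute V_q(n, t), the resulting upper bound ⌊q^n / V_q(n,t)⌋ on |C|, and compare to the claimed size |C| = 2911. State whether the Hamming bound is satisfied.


V_q(n, t) = 1057, q^n = 5764801, Hamming bound = 5453, |C| = 2911 ≤ bound (satisfied).

Step 1: Compute V_q(n, t) = Σ_{j=0}^2 C(n, j) (q−1)^j.
  j = 0: C(8,0)·(6)^0 = 1·1 = 1.
  j = 1: C(8,1)·(6)^1 = 8·6 = 48.
  j = 2: C(8,2)·(6)^2 = 28·36 = 1008.
  V_q(n, t) = 1 + 48 + 1008 = 1057.
Step 2: q^n = 7^8 = 5764801.
Step 3: Hamming bound ⌊q^n / V_q(n,t)⌋ = ⌊5764801/1057⌋ = 5453.
Step 4: Compare |C| = 2911 to 5453: satisfied.
The claimed |C| lies below the Hamming bound.


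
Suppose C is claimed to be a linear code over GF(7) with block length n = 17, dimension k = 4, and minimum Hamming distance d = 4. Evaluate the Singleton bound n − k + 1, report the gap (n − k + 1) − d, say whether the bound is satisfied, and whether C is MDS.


Singleton RHS = n − k + 1 = 14, slack = 10, bound satisfied, not MDS.

Singleton bound: d ≤ n − k + 1.
Here n = 17, k = 4, so n − k + 1 = 14.
Given d = 4, check d ≤ 14: YES.
Slack = (n − k + 1) − d = 10.
The code is NOT MDS (slack = 10 > 0).
Description: the claimed parameters are [17, 4, 4]_7; such a code would be non-MDS.


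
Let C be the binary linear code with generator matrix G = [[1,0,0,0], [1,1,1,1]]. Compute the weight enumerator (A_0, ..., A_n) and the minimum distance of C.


Weight distribution: A_0 = 1, A_1 = 1, A_3 = 1, A_4 = 1. Minimum distance d = 1.

Enumerate all 2^2 = 4 messages m ∈ F_2^2.
For each, compute codeword c = mG in F_2^4, then tally its weight.
  m = 00 → c = 0000, weight = 0.
  m = 10 → c = 1000, weight = 1.
  m = 01 → c = 1111, weight = 4.
  m = 11 → c = 0111, weight = 3.
Tally weights:
  weight 0: 1 codewords.
  weight 1: 1 codewords.
  weight 3: 1 codewords.
  weight 4: 1 codewords.
Minimum distance d = smallest w > 0 with A_w > 0 = 1.
Sanity: Σ A_w = 4 = 2^2 = 4 ✓.


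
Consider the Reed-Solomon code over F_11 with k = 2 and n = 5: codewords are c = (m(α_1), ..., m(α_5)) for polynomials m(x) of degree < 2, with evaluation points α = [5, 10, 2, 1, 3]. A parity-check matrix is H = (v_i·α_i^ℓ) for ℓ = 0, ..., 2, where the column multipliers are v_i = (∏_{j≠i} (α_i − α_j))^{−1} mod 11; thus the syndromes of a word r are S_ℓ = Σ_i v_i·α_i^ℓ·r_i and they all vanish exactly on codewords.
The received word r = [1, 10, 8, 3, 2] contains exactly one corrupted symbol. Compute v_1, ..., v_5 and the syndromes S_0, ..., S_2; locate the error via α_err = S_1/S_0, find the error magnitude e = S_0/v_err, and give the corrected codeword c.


S = (6, 5, 6), error at position 2, error magnitude e = 6, c = [1, 4, 8, 3, 2].

Step 1: column multipliers v_i = (∏_{j≠i}(α_i − α_j))^{−1} mod 11.
  i = 1 (α = 5): (5−10)(5−2)(5−1)(5−3) = (−5)·3·4·2 = −120 ≡ 1, so v_1 = 1^{−1} = 1 (mod 11).
  i = 2 (α = 10): (10−5)(10−2)(10−1)(10−3) = 5·8·9·7 = 2520 ≡ 1, so v_2 = 1^{−1} = 1 (mod 11).
  i = 3 (α = 2): (2−5)(2−10)(2−1)(2−3) = (−3)·(−8)·1·(−1) = −24 ≡ 9, so v_3 = 9^{−1} = 5 (mod 11).
  i = 4 (α = 1): (1−5)(1−10)(1−2)(1−3) = (−4)·(−9)·(−1)·(−2) = 72 ≡ 6, so v_4 = 6^{−1} = 2 (mod 11).
  i = 5 (α = 3): (3−5)(3−10)(3−2)(3−1) = (−2)·(−7)·1·2 = 28 ≡ 6, so v_5 = 6^{−1} = 2 (mod 11).
  v = [1, 1, 5, 2, 2].
Step 2: syndromes of r = [1, 10, 8, 3, 2] (all sums mod 11).
  S_0 = Σ v_i r_i = 1·1 + 1·10 + 5·8 + 2·3 + 2·2 = 61 ≡ 6.
  S_1 = Σ v_i α_i r_i = 1·5·1 + 1·10·10 + 5·2·8 + 2·1·3 + 2·3·2 = 203 ≡ 5.
  α_i^2 mod 11 = [3, 1, 4, 1, 9].
  S_2 = Σ v_i α_i^2 r_i = 1·3·1 + 1·1·10 + 5·4·8 + 2·1·3 + 2·9·2 = 215 ≡ 6.
  S = (6, 5, 6) ≠ 0, so r is not a codeword (an error is present).
Step 3: locate the error. For a single error e at position i, S_ℓ = v_i·e·α_i^ℓ, so α_err = S_1/S_0.
  S_0^{−1} = 6^{−1} = 2 (mod 11), so α_err = 5·2 = 10 ≡ 10 = α_2. Error position i = 2.
  Consistency check: S_2/S_1 = 6·9 = 54 ≡ 10 = α_err ✓ (single-error assumption holds).
Step 4: error magnitude e = S_0/v_2 = S_0·∏_{j≠2}(α_2 − α_j) = 6·1 = 6 ≡ 6 (mod 11).
Step 5: correct position 2: c_2 = r_2 − e = 10 − 6 ≡ 4 (mod 11). Hence c = [1, 4, 8, 3, 2].
  Check: interpolating c through the α_i gives m(x) = 9 + 5·x (degree < 2) with m(α_i) = c_i for every i, so c is indeed a codeword.


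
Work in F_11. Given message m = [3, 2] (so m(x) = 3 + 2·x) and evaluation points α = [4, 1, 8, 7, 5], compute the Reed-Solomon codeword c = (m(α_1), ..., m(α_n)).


c = [0, 5, 8, 6, 2]

Message polynomial: m(x) = 3 + 2·x (mod 11).
For each evaluation point α_i, compute m(α_i) mod 11:
  α_1 = 4: Horner steps 2 → 0, so m(4) = 0.
  α_2 = 1: Horner steps 2 → 5, so m(1) = 5.
  α_3 = 8: Horner steps 2 → 8, so m(8) = 8.
  α_4 = 7: Horner steps 2 → 6, so m(7) = 6.
  α_5 = 5: Horner steps 2 → 2, so m(5) = 2.
Codeword c = [0, 5, 8, 6, 2] ∈ F_11^5.


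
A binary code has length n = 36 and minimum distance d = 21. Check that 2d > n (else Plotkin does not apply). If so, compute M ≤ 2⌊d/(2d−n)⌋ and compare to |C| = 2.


Plotkin bound M ≤ 6; given |C| = 2 ≤ bound (satisfied).

Check applicability: 2d = 42, n = 36.
2d − n = 6 > 0, so Plotkin applies.
Compute d/(2d−n) = 21/6 ≈ 3.5000.
⌊d/(2d−n)⌋ = 3.
Plotkin bound: M ≤ 2·3 = 6.
Given |C| = 2, check: satisfied.
This |C| is below the Plotkin bound.


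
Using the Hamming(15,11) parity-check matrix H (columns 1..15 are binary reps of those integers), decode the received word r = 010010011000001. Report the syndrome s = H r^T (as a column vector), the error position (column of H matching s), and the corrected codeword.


s = (1, 0, 0, 1)^T, error position = 9, corrected codeword c = 010010010000001

Compute s = H r^T mod 2 one row at a time:
  s_1 = 1 + 1 + 0 + 0 + 0 + 0 + 0 + 1 = 3 ≡ 1 (mod 2).
  s_2 = 0 + 1 + 0 + 0 + 0 + 0 + 0 + 1 = 2 ≡ 0 (mod 2).
  s_3 = 1 + 0 + 0 + 0 + 0 + 0 + 0 + 1 = 2 ≡ 0 (mod 2).
  s_4 = 0 + 0 + 1 + 0 + 1 + 0 + 0 + 1 = 3 ≡ 1 (mod 2).
s = (1, 0, 0, 1)^T — this equals column 9 of H (binary 1001), so error is at position 9.
Correct: flip bit 9 of r = 010010011000001 to get c = 010010010000001.


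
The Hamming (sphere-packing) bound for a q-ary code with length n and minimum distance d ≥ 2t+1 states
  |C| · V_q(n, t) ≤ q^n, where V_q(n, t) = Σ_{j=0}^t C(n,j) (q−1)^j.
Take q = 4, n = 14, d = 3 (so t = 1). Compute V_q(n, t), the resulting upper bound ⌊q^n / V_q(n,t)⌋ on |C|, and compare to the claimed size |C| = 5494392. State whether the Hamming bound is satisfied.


V_q(n, t) = 43, q^n = 268435456, Hamming bound = 6242685, |C| = 5494392 ≤ bound (satisfied).

Step 1: Compute V_q(n, t) = Σ_{j=0}^1 C(n, j) (q−1)^j.
  j = 0: C(14,0)·(3)^0 = 1·1 = 1.
  j = 1: C(14,1)·(3)^1 = 14·3 = 42.
  V_q(n, t) = 1 + 42 = 43.
Step 2: q^n = 4^14 = 268435456.
Step 3: Hamming bound ⌊q^n / V_q(n,t)⌋ = ⌊268435456/43⌋ = 6242685.
Step 4: Compare |C| = 5494392 to 6242685: satisfied.
The claimed |C| lies below the Hamming bound.


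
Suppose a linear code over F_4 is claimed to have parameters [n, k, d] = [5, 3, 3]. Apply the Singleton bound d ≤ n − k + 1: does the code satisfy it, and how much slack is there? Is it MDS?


Singleton RHS = n − k + 1 = 3, slack = 0, bound satisfied, MDS.

Singleton bound: d ≤ n − k + 1.
Here n = 5, k = 3, so n − k + 1 = 3.
Given d = 3, check d ≤ 3: YES.
Slack = (n − k + 1) − d = 0.
The code is MDS (slack = 0).
Description: the claimed parameters are [5, 3, 3]_4; such a code would be MDS (meets Singleton bound).


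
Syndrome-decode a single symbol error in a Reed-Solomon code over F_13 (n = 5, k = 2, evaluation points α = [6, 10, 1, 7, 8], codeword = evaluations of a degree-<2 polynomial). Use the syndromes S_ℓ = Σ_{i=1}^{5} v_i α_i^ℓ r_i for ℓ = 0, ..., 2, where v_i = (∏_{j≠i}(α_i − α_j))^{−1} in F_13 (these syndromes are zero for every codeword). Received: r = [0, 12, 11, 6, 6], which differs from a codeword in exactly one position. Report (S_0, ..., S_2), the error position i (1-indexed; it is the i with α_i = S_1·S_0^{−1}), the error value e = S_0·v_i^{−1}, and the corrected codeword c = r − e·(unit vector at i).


S = (11, 12, 6), error at position 4, error magnitude e = 3, c = [0, 12, 11, 3, 6].

Step 1: column multipliers v_i = (∏_{j≠i}(α_i − α_j))^{−1} mod 13.
  i = 1 (α = 6): (6−10)(6−1)(6−7)(6−8) = (−4)·5·(−1)·(−2) = −40 ≡ 12, so v_1 = 12^{−1} = 12 (mod 13).
  i = 2 (α = 10): (10−6)(10−1)(10−7)(10−8) = 4·9·3·2 = 216 ≡ 8, so v_2 = 8^{−1} = 5 (mod 13).
  i = 3 (α = 1): (1−6)(1−10)(1−7)(1−8) = (−5)·(−9)·(−6)·(−7) = 1890 ≡ 5, so v_3 = 5^{−1} = 8 (mod 13).
  i = 4 (α = 7): (7−6)(7−10)(7−1)(7−8) = 1·(−3)·6·(−1) = 18 ≡ 5, so v_4 = 5^{−1} = 8 (mod 13).
  i = 5 (α = 8): (8−6)(8−10)(8−1)(8−7) = 2·(−2)·7·1 = −28 ≡ 11, so v_5 = 11^{−1} = 6 (mod 13).
  v = [12, 5, 8, 8, 6].
Step 2: syndromes of r = [0, 12, 11, 6, 6] (all sums mod 13).
  S_0 = Σ v_i r_i = 12·0 + 5·12 + 8·11 + 8·6 + 6·6 = 232 ≡ 11.
  S_1 = Σ v_i α_i r_i = 12·6·0 + 5·10·12 + 8·1·11 + 8·7·6 + 6·8·6 = 1312 ≡ 12.
  α_i^2 mod 13 = [10, 9, 1, 10, 12].
  S_2 = Σ v_i α_i^2 r_i = 12·10·0 + 5·9·12 + 8·1·11 + 8·10·6 + 6·12·6 = 1540 ≡ 6.
  S = (11, 12, 6) ≠ 0, so r is not a codeword (an error is present).
Step 3: locate the error. For a single error e at position i, S_ℓ = v_i·e·α_i^ℓ, so α_err = S_1/S_0.
  S_0^{−1} = 11^{−1} = 6 (mod 13), so α_err = 12·6 = 72 ≡ 7 = α_4. Error position i = 4.
  Consistency check: S_2/S_1 = 6·12 = 72 ≡ 7 = α_err ✓ (single-error assumption holds).
Step 4: error magnitude e = S_0/v_4 = S_0·∏_{j≠4}(α_4 − α_j) = 11·5 = 55 ≡ 3 (mod 13).
Step 5: correct position 4: c_4 = r_4 − e = 6 − 3 ≡ 3 (mod 13). Hence c = [0, 12, 11, 3, 6].
  Check: interpolating c through the α_i gives m(x) = 8 + 3·x (degree < 2) with m(α_i) = c_i for every i, so c is indeed a codeword.


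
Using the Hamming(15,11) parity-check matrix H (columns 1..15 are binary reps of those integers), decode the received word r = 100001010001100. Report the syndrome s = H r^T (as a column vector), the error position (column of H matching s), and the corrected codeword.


s = (1, 1, 1, 0)^T, error position = 14, corrected codeword c = 100001010001110

Compute s = H r^T mod 2 one row at a time:
  s_1 = 1 + 0 + 0 + 0 + 1 + 1 + 0 + 0 = 3 ≡ 1 (mod 2).
  s_2 = 0 + 0 + 1 + 0 + 1 + 1 + 0 + 0 = 3 ≡ 1 (mod 2).
  s_3 = 0 + 0 + 1 + 0 + 0 + 0 + 0 + 0 = 1 ≡ 1 (mod 2).
  s_4 = 1 + 0 + 0 + 0 + 0 + 0 + 1 + 0 = 2 ≡ 0 (mod 2).
s = (1, 1, 1, 0)^T — this equals column 14 of H (binary 1110), so error is at position 14.
Correct: flip bit 14 of r = 100001010001100 to get c = 100001010001110.


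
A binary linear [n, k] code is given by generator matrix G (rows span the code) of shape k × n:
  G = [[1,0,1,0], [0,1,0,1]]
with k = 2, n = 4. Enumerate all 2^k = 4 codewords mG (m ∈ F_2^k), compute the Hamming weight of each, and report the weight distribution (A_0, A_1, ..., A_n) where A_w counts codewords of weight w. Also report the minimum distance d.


Weight distribution: A_0 = 1, A_2 = 2, A_4 = 1. Minimum distance d = 2.

Enumerate all 2^2 = 4 messages m ∈ F_2^2.
For each, compute codeword c = mG in F_2^4, then tally its weight.
  m = 00 → c = 0000, weight = 0.
  m = 10 → c = 1010, weight = 2.
  m = 01 → c = 0101, weight = 2.
  m = 11 → c = 1111, weight = 4.
Tally weights:
  weight 0: 1 codewords.
  weight 2: 2 codewords.
  weight 4: 1 codewords.
Minimum distance d = smallest w > 0 with A_w > 0 = 2.
Sanity: Σ A_w = 4 = 2^2 = 4 ✓.


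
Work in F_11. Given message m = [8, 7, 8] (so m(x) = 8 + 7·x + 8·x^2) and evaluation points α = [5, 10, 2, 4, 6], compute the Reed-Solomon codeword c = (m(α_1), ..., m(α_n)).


c = [1, 9, 10, 10, 8]

Message polynomial: m(x) = 8 + 7·x + 8·x^2 (mod 11).
For each evaluation point α_i, compute m(α_i) mod 11:
  α_1 = 5: Horner steps 8 → 3 → 1, so m(5) = 1.
  α_2 = 10: Horner steps 8 → 10 → 9, so m(10) = 9.
  α_3 = 2: Horner steps 8 → 1 → 10, so m(2) = 10.
  α_4 = 4: Horner steps 8 → 6 → 10, so m(4) = 10.
  α_5 = 6: Horner steps 8 → 0 → 8, so m(6) = 8.
Codeword c = [1, 9, 10, 10, 8] ∈ F_11^5.


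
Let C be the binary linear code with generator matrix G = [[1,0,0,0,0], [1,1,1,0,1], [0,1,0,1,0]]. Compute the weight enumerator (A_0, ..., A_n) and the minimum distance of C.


Weight distribution: A_0 = 1, A_1 = 1, A_2 = 1, A_3 = 3, A_4 = 2. Minimum distance d = 1.

Enumerate all 2^3 = 8 messages m ∈ F_2^3.
For each, compute codeword c = mG in F_2^5, then tally its weight.
  m = 000 → c = 00000, weight = 0.
  m = 100 → c = 10000, weight = 1.
  m = 010 → c = 11101, weight = 4.
  m = 110 → c = 01101, weight = 3.
  m = 001 → c = 01010, weight = 2.
  m = 101 → c = 11010, weight = 3.
  m = 011 → c = 10111, weight = 4.
  m = 111 → c = 00111, weight = 3.
Tally weights:
  weight 0: 1 codewords.
  weight 1: 1 codewords.
  weight 2: 1 codewords.
  weight 3: 3 codewords.
  weight 4: 2 codewords.
Minimum distance d = smallest w > 0 with A_w > 0 = 1.
Sanity: Σ A_w = 8 = 2^3 = 8 ✓.


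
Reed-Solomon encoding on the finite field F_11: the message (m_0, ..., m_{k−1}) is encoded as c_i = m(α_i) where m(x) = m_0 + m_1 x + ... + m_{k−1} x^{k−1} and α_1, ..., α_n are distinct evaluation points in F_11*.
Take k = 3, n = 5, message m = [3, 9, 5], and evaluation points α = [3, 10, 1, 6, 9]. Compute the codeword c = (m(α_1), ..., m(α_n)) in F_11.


c = [9, 10, 6, 6, 5]

Message polynomial: m(x) = 3 + 9·x + 5·x^2 (mod 11).
For each evaluation point α_i, compute m(α_i) mod 11:
  α_1 = 3: Horner steps 5 → 2 → 9, so m(3) = 9.
  α_2 = 10: Horner steps 5 → 4 → 10, so m(10) = 10.
  α_3 = 1: Horner steps 5 → 3 → 6, so m(1) = 6.
  α_4 = 6: Horner steps 5 → 6 → 6, so m(6) = 6.
  α_5 = 9: Horner steps 5 → 10 → 5, so m(9) = 5.
Codeword c = [9, 10, 6, 6, 5] ∈ F_11^5.
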